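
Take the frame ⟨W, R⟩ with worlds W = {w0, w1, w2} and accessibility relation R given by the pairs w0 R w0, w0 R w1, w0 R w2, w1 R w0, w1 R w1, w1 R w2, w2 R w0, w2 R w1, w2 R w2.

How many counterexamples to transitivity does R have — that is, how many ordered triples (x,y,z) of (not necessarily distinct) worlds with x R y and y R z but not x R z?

0

R is transitive; there are no such tuples.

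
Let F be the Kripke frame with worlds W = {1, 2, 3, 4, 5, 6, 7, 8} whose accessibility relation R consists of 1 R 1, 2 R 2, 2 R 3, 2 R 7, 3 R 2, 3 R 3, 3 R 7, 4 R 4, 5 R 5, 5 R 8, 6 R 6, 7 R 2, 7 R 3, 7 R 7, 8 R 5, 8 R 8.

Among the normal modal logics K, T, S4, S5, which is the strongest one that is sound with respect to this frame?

S5

Reflexive (axiom T): yes — every world is R-related to itself.
Transitive (axiom 4): yes — every two-step R-path is closed by a direct edge.
Euclidean (axiom 5): yes — any two successors of a common world are R-related.
So F validates K, T, S4, S5. The strongest is S5.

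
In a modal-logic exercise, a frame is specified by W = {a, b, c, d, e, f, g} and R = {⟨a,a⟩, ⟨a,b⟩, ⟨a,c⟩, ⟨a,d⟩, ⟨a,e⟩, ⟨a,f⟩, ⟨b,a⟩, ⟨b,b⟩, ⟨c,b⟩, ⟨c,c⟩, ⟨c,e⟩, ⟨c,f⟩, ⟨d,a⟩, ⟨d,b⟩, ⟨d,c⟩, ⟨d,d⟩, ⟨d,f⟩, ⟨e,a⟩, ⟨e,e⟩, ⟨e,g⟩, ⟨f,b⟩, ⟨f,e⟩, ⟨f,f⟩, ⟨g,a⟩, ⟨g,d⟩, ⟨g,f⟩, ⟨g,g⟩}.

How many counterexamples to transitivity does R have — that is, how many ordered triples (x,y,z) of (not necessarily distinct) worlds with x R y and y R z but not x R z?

27

Enumerating: (a,e,g), (b,a,c), (b,a,d), (b,a,e), (b,a,f), (c,b,a), (c,e,a), (c,e,g), (d,a,e), (d,c,e), (d,f,e), (e,a,b), … and 15 more.
Total: 27.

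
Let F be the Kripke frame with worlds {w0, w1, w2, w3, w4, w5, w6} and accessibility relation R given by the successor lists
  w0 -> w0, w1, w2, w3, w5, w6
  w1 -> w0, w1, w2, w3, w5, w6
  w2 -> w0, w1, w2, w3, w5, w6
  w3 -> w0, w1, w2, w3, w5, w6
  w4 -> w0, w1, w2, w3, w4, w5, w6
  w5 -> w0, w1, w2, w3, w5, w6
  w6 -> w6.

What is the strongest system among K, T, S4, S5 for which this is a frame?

S4

Reflexive (axiom T): yes — every world is R-related to itself.
Transitive (axiom 4): yes — every two-step R-path is closed by a direct edge.
Euclidean (axiom 5): no — w0 R w6 and w0 R w1, but not w6 R w1.
So F validates K, T, S4; S5 would additionally require R to be Euclidean. The strongest is S4.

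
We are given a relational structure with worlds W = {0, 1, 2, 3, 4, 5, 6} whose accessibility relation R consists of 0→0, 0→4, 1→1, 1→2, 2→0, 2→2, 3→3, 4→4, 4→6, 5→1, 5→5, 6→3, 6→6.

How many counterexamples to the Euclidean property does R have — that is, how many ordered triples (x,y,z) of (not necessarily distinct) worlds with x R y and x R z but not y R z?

6

Enumerating: (0,4,0), (1,2,1), (2,0,2), (4,6,4), (5,1,5), (6,3,6).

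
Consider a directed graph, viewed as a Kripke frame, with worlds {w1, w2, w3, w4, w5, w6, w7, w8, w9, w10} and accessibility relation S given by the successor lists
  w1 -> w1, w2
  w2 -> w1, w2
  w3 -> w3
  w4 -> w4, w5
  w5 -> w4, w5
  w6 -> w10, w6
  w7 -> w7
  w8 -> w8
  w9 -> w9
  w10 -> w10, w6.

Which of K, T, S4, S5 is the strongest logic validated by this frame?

Reflexive (axiom T): yes — every world is S-related to itself.
Transitive (axiom 4): yes — every two-step S-path is closed by a direct edge.
Euclidean (axiom 5): yes — any two successors of a common world are S-related.
So F validates K, T, S4, S5. The strongest is S5.

S5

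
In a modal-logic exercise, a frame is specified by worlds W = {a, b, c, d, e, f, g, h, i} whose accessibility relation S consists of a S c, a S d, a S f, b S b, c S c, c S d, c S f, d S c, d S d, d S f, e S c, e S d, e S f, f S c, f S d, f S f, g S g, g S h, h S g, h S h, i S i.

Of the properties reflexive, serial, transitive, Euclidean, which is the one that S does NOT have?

reflexive

Reflexive: no — a is not related to itself.
Serial: yes — every world has a successor (e.g. a S c).
Transitive: yes — every two-step S-path is closed by a direct edge.
Euclidean: yes — any two successors of a common world are S-related.
Only reflexive fails.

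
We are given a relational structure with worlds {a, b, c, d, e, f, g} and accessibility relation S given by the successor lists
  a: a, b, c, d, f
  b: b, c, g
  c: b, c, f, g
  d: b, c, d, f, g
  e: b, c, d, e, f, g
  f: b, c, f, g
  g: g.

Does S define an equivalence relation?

Reflexive: yes — every world is S-related to itself.
Symmetric: no — a S b but not b S a.
Transitive: no — a S b and b S g, but not a S g.
So S is not an equivalence relation.

No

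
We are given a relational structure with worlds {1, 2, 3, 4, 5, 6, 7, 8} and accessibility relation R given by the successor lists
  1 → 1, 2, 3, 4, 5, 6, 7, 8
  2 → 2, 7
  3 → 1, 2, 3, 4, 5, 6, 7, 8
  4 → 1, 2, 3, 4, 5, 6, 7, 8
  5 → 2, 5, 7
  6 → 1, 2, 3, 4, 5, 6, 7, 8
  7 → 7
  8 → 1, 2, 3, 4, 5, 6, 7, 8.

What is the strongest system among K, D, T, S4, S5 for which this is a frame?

S4

Serial (axiom D): yes — every world has a successor (e.g. 1 R 1).
Reflexive (axiom T): yes — every world is R-related to itself.
Transitive (axiom 4): yes — every two-step R-path is closed by a direct edge.
Euclidean (axiom 5): no — 1 R 2 and 1 R 3, but not 2 R 3.
So F validates K, D, T, S4; S5 would additionally require R to be Euclidean. The strongest is S4.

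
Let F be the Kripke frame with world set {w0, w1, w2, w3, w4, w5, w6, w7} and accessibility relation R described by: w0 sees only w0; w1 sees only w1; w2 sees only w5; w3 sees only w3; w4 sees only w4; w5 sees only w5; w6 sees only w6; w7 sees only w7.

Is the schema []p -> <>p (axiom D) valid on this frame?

Axiom D corresponds to the accessibility relation being serial.
Serial: yes — every world has a successor (e.g. w0 R w0).

Yes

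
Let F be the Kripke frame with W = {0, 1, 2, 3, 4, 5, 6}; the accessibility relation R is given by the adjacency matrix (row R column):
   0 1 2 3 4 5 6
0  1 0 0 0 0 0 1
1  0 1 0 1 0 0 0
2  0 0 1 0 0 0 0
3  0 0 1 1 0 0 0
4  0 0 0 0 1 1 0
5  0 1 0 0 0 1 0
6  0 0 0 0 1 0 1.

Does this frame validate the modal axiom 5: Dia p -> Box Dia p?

No

By correspondence theory, 5 is valid on a frame iff R is Euclidean.
Euclidean: no — 0 R 6 and 0 R 0, but not 6 R 0.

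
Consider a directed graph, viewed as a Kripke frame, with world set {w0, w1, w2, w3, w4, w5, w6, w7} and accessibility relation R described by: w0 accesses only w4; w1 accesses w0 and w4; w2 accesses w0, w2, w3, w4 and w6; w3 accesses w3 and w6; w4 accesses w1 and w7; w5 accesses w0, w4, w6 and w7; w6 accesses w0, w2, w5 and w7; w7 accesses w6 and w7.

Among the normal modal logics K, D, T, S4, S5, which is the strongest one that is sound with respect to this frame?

D

Serial (axiom D): yes — every world has a successor (e.g. w0 R w4).
Reflexive (axiom T): no — w0 is not related to itself.
Transitive (axiom 4): no — w0 R w4 and w4 R w1, but not w0 R w1.
Euclidean (axiom 5): no — w1 R w4 and w1 R w0, but not w4 R w0.
So F validates K, D; T would additionally require R to be reflexive. The strongest is D.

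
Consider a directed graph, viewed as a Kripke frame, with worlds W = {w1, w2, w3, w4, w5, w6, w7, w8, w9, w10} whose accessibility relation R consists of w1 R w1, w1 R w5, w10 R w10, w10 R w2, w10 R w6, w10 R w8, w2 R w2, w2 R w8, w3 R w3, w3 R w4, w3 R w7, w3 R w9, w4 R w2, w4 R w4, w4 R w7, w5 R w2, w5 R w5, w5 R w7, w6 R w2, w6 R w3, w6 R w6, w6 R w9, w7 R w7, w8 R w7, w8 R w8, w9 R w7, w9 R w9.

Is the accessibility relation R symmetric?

Symmetric: no — w1 R w5 but not w5 R w1.

No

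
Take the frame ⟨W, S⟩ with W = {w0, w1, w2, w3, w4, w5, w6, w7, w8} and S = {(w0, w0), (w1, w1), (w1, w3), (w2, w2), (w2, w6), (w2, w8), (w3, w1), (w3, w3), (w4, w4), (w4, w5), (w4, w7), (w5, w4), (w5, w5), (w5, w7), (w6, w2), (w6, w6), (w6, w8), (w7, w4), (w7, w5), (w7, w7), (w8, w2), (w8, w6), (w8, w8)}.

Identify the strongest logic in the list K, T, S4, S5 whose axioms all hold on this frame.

S5

Reflexive (axiom T): yes — every world is S-related to itself.
Transitive (axiom 4): yes — every two-step S-path is closed by a direct edge.
Euclidean (axiom 5): yes — any two successors of a common world are S-related.
So F validates K, T, S4, S5. The strongest is S5.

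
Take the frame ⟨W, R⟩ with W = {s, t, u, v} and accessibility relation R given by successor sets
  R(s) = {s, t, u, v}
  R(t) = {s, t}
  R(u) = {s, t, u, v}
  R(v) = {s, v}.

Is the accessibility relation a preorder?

No

Reflexive: yes — every world is R-related to itself.
Transitive: no — t R s and s R u, but not t R u.
So R is not a preorder.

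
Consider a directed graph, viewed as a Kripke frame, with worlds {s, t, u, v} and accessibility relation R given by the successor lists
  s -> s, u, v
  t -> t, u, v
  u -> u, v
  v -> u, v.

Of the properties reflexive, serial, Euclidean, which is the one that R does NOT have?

Reflexive: yes — every world is R-related to itself.
Serial: yes — every world has a successor (e.g. s R s).
Euclidean: no — s R u and s R s, but not u R s.
Only Euclidean fails.

Euclidean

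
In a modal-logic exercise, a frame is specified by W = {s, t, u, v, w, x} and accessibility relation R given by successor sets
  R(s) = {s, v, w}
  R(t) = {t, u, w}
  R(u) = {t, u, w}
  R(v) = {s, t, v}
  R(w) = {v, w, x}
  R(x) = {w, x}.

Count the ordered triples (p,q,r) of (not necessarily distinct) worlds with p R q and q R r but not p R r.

12

Enumerating: (s,v,t), (s,w,x), (t,w,v), (t,w,x), (u,w,v), (u,w,x), (v,s,w), (v,t,u), (v,t,w), (w,v,s), (w,v,t), (x,w,v).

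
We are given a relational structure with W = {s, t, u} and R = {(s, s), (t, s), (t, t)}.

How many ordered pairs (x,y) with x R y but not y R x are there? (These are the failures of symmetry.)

Enumerating: (t,s).

1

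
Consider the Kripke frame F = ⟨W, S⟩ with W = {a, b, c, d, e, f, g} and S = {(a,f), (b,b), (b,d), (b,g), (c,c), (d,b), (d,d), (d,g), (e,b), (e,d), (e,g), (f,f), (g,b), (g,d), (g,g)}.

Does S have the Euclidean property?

Euclidean: yes — any two successors of a common world are S-related.

Yes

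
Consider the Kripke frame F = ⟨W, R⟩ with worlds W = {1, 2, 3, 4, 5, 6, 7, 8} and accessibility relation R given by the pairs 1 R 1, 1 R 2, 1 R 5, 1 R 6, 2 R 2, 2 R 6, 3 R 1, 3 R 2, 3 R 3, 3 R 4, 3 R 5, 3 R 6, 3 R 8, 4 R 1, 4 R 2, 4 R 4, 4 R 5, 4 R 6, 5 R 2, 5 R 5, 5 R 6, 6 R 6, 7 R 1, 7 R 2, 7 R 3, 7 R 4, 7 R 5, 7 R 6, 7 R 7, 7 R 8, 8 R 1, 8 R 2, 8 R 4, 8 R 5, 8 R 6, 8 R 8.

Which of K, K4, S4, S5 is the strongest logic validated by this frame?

Transitive (axiom 4): yes — every two-step R-path is closed by a direct edge.
Reflexive (axiom T): yes — every world is R-related to itself.
Euclidean (axiom 5): no — 1 R 2 and 1 R 5, but not 2 R 5.
So F validates K, K4, S4; S5 would additionally require R to be Euclidean. The strongest is S4.

S4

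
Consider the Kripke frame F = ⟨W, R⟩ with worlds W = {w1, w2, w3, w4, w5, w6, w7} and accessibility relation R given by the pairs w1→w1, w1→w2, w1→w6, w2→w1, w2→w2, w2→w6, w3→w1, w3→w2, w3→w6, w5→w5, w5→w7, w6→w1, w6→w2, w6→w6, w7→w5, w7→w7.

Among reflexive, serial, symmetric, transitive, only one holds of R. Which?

transitive

Reflexive: no — w3 is not related to itself.
Serial: no — w4 has no R-successor.
Symmetric: no — w3 R w1 but not w1 R w3.
Transitive: yes — every two-step R-path is closed by a direct edge.
Only transitive holds.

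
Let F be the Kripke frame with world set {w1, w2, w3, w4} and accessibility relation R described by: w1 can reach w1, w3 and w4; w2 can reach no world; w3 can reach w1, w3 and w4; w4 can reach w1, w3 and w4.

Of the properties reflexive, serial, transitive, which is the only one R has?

transitive

Reflexive: no — w2 is not related to itself.
Serial: no — w2 has no R-successor.
Transitive: yes — every two-step R-path is closed by a direct edge.
Only transitive holds.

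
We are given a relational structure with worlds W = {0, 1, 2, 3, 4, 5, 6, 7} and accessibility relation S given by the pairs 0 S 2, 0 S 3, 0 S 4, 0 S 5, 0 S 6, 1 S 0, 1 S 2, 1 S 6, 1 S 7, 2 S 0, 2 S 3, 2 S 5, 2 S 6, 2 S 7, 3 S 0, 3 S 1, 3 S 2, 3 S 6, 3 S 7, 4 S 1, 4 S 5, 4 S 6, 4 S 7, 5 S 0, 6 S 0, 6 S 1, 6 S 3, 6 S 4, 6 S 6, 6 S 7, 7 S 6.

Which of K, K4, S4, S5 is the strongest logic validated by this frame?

Transitive (axiom 4): no — 0 S 2 and 2 S 7, but not 0 S 7.
Reflexive (axiom T): no — 0 is not related to itself.
Euclidean (axiom 5): no — 0 S 2 and 0 S 4, but not 2 S 4.
So F validates K; K4 would additionally require S to be transitive. The strongest is K.

K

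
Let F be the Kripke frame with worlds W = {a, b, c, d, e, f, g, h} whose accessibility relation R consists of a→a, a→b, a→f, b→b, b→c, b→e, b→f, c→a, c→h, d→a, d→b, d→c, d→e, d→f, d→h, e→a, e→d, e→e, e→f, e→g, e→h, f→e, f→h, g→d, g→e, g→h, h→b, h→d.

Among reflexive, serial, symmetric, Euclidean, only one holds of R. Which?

Reflexive: no — c is not related to itself.
Serial: yes — every world has a successor (e.g. a R a).
Symmetric: no — a R b but not b R a.
Euclidean: no — a R f and a R b, but not f R b.
Only serial holds.

serial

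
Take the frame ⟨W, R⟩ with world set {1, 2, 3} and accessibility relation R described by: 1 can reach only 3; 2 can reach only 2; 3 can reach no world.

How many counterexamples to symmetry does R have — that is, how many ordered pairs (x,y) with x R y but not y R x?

1

Enumerating: (1,3).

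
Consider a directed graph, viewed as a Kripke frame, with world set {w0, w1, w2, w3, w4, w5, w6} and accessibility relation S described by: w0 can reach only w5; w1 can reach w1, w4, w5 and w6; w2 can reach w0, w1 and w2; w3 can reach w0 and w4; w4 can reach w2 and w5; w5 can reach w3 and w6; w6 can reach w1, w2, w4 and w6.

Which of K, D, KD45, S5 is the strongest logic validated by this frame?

Serial (axiom D): yes — every world has a successor (e.g. w0 S w5).
Euclidean (axiom 5): no — w1 S w4 and w1 S w6, but not w4 S w6.
Transitive (axiom 4): no — w0 S w5 and w5 S w3, but not w0 S w3.
Reflexive (axiom T): no — w0 is not related to itself.
So F validates K, D; KD45 would additionally require S to be Euclidean and transitive. The strongest is D.

D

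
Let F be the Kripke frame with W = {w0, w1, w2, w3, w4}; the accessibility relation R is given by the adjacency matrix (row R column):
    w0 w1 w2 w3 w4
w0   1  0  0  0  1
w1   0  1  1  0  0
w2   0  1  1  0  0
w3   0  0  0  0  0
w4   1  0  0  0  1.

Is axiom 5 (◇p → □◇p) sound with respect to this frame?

Axiom 5 corresponds to the accessibility relation being Euclidean.
Euclidean: yes — any two successors of a common world are R-related.

Yes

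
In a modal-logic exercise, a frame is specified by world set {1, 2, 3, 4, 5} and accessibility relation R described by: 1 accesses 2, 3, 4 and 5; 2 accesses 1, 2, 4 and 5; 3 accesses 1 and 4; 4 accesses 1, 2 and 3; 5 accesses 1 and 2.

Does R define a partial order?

No

Reflexive: no — 1 is not related to itself.
Transitive: no — 2 R 1 and 1 R 3, but not 2 R 3.
Antisymmetric: no — 1 R 2 and 2 R 1 with 1 ≠ 2.
So R is not a partial order.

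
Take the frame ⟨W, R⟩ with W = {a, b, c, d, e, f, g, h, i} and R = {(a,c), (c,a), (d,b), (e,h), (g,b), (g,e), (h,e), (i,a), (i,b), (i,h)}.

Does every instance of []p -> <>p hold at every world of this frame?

No

The schema D characterises exactly the serial frames.
Serial: no — b has no R-successor.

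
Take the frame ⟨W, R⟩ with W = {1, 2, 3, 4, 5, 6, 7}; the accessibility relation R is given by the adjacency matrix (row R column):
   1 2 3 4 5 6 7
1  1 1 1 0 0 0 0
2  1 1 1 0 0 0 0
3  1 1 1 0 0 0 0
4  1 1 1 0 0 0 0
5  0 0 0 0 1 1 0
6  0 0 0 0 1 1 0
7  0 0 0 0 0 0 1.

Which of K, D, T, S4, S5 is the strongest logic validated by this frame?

D

Serial (axiom D): yes — every world has a successor (e.g. 1 R 1).
Reflexive (axiom T): no — 4 is not related to itself.
Transitive (axiom 4): yes — every two-step R-path is closed by a direct edge.
Euclidean (axiom 5): yes — any two successors of a common world are R-related.
So F validates K, D; T would additionally require R to be reflexive. The strongest is D.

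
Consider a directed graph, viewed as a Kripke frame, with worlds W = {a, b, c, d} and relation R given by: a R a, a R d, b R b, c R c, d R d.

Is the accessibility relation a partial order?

Reflexive: yes — every world is R-related to itself.
Transitive: yes — every two-step R-path is closed by a direct edge.
Antisymmetric: yes — no distinct pair is related both ways.
So R is a partial order.

Yes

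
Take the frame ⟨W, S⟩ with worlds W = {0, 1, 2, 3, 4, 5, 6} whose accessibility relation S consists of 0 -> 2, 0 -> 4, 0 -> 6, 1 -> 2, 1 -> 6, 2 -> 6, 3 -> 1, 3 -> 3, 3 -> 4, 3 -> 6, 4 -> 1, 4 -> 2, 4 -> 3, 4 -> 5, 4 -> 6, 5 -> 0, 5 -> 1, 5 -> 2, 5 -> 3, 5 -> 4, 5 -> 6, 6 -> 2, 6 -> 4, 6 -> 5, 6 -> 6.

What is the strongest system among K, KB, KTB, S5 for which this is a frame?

Symmetric (axiom B): no — 0 S 2 but not 2 S 0.
Reflexive (axiom T): no — 0 is not related to itself.
Euclidean (axiom 5): no — 0 S 2 and 0 S 4, but not 2 S 4.
So F validates K; KB would additionally require S to be symmetric. The strongest is K.

K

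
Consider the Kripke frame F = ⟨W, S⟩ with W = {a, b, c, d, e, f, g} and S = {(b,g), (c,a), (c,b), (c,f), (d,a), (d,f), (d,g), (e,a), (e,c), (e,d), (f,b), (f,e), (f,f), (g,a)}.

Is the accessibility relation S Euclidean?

Euclidean: no — c S a and c S b, but not a S b.

No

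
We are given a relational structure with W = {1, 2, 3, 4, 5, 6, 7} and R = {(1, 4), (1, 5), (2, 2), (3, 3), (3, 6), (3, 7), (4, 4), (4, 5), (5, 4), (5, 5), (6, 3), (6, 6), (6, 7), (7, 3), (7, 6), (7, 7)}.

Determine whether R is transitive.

Transitive: yes — every two-step R-path is closed by a direct edge.

Yes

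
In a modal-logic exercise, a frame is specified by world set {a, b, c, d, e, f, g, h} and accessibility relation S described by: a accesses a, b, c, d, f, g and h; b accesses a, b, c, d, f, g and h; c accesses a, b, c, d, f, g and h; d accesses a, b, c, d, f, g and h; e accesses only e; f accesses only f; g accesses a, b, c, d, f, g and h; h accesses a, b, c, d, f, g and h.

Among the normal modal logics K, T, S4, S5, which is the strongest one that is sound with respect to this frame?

S4

Reflexive (axiom T): yes — every world is S-related to itself.
Transitive (axiom 4): yes — every two-step S-path is closed by a direct edge.
Euclidean (axiom 5): no — a S f and a S b, but not f S b.
So F validates K, T, S4; S5 would additionally require S to be Euclidean. The strongest is S4.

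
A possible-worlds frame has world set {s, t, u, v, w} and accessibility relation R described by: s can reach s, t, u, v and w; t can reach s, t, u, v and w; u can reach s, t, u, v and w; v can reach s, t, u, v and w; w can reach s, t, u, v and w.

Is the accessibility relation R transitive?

Transitive: yes — every two-step R-path is closed by a direct edge.

Yes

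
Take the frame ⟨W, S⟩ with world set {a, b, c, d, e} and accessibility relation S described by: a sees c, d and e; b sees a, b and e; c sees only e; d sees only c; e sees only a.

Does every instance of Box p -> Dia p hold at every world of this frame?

Axiom D corresponds to the accessibility relation being serial.
Serial: yes — every world has a successor (e.g. a S c).

Yes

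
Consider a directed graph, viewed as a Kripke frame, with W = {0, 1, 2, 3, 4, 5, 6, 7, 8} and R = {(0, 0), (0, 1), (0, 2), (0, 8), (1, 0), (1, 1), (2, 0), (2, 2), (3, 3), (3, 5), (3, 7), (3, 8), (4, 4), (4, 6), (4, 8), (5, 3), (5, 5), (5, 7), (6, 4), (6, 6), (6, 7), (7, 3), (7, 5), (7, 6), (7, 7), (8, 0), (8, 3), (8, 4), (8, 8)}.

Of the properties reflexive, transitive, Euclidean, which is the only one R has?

Reflexive: yes — every world is R-related to itself.
Transitive: no — 0 R 8 and 8 R 3, but not 0 R 3.
Euclidean: no — 0 R 1 and 0 R 2, but not 1 R 2.
Only reflexive holds.

reflexive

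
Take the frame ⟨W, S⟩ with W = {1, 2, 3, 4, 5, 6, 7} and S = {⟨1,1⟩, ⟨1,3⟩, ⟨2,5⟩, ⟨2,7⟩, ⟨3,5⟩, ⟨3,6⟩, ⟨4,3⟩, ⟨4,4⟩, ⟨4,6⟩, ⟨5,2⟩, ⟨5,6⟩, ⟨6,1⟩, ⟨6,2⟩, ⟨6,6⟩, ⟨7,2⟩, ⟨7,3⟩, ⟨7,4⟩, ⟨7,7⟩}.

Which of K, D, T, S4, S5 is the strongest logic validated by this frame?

D

Serial (axiom D): yes — every world has a successor (e.g. 1 S 1).
Reflexive (axiom T): no — 2 is not related to itself.
Transitive (axiom 4): no — 1 S 3 and 3 S 5, but not 1 S 5.
Euclidean (axiom 5): no — 2 S 5 and 2 S 7, but not 5 S 7.
So F validates K, D; T would additionally require S to be reflexive. The strongest is D.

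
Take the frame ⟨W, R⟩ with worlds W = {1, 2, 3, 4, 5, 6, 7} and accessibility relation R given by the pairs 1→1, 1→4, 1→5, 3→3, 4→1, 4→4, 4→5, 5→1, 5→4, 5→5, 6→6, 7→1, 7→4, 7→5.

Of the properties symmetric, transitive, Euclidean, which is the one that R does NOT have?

symmetric

Symmetric: no — 7 R 1 but not 1 R 7.
Transitive: yes — every two-step R-path is closed by a direct edge.
Euclidean: yes — any two successors of a common world are R-related.
Only symmetric fails.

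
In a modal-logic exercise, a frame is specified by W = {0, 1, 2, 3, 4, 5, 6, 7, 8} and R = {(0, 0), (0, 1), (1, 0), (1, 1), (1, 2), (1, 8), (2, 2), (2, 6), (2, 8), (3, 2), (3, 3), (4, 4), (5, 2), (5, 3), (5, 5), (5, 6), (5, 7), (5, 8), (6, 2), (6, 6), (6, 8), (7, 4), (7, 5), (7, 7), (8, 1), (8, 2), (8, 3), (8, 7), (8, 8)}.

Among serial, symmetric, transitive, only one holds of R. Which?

serial

Serial: yes — every world has a successor (e.g. 0 R 0).
Symmetric: no — 1 R 2 but not 2 R 1.
Transitive: no — 0 R 1 and 1 R 2, but not 0 R 2.
Only serial holds.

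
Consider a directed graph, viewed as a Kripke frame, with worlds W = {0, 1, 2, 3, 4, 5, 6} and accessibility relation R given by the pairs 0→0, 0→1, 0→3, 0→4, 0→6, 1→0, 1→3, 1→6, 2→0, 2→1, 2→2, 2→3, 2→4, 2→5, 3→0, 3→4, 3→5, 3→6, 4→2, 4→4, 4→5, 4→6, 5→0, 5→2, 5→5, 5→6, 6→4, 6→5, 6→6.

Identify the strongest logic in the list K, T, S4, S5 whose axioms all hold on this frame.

Reflexive (axiom T): no — 1 is not related to itself.
Transitive (axiom 4): no — 0 R 3 and 3 R 5, but not 0 R 5.
Euclidean (axiom 5): no — 0 R 1 and 0 R 4, but not 1 R 4.
So F validates K; T would additionally require R to be reflexive. The strongest is K.

K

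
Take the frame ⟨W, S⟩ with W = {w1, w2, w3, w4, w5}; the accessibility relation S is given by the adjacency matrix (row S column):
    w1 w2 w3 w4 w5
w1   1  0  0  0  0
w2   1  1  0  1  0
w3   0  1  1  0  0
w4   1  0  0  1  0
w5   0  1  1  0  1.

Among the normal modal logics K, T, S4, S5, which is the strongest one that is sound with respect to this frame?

T

Reflexive (axiom T): yes — every world is S-related to itself.
Transitive (axiom 4): no — w3 S w2 and w2 S w1, but not w3 S w1.
Euclidean (axiom 5): no — w2 S w1 and w2 S w4, but not w1 S w4.
So F validates K, T; S4 would additionally require S to be transitive. The strongest is T.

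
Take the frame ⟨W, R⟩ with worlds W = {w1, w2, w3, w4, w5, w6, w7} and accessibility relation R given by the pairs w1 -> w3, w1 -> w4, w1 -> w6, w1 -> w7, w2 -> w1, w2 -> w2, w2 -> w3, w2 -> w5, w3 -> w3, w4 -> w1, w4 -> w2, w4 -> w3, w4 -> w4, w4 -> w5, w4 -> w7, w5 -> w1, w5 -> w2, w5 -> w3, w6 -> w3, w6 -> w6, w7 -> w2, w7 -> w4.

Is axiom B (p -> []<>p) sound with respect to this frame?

By correspondence theory, B is valid on a frame iff R is symmetric.
Symmetric: no — w1 R w3 but not w3 R w1.

No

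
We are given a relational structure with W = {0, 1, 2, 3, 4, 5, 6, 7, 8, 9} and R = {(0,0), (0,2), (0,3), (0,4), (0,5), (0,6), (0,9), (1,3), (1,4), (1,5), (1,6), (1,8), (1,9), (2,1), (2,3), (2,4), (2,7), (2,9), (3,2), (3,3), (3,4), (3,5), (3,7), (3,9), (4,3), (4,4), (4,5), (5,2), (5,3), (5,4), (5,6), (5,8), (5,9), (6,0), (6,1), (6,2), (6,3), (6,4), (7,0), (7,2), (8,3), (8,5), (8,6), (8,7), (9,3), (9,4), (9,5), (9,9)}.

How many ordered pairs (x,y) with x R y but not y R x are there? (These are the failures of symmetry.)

24

Enumerating: (0,2), (0,3), (0,4), (0,5), (0,9), (1,3), (1,4), (1,5), (1,8), (1,9), (2,1), (2,4), … and 12 more.
Total: 24.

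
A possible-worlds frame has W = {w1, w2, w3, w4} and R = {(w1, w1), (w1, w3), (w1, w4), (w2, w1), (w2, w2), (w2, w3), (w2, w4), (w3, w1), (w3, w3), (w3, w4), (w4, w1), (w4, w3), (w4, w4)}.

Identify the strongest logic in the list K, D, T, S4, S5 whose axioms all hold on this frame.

S4

Serial (axiom D): yes — every world has a successor (e.g. w1 R w1).
Reflexive (axiom T): yes — every world is R-related to itself.
Transitive (axiom 4): yes — every two-step R-path is closed by a direct edge.
Euclidean (axiom 5): no — w2 R w1 and w2 R w2, but not w1 R w2.
So F validates K, D, T, S4; S5 would additionally require R to be Euclidean. The strongest is S4.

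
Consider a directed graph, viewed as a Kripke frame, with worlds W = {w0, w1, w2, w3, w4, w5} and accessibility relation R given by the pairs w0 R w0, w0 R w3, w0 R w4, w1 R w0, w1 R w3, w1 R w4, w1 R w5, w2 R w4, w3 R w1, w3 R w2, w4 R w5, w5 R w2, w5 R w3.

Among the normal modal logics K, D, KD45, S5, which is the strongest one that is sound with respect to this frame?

Serial (axiom D): yes — every world has a successor (e.g. w0 R w0).
Euclidean (axiom 5): no — w0 R w3 and w0 R w4, but not w3 R w4.
Transitive (axiom 4): no — w0 R w3 and w3 R w1, but not w0 R w1.
Reflexive (axiom T): no — w1 is not related to itself.
So F validates K, D; KD45 would additionally require R to be Euclidean and transitive. The strongest is D.

D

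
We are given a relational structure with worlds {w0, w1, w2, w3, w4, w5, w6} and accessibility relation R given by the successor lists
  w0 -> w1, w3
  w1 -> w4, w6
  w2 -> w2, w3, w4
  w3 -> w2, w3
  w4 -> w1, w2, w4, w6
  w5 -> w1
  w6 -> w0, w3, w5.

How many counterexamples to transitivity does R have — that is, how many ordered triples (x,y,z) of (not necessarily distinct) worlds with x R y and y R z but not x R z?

Enumerating: (w0,w1,w4), (w0,w1,w6), (w0,w3,w2), (w1,w4,w1), (w1,w4,w2), (w1,w6,w0), (w1,w6,w3), (w1,w6,w5), (w2,w4,w1), (w2,w4,w6), (w3,w2,w4), (w4,w2,w3), … and 8 more.
Total: 20.

20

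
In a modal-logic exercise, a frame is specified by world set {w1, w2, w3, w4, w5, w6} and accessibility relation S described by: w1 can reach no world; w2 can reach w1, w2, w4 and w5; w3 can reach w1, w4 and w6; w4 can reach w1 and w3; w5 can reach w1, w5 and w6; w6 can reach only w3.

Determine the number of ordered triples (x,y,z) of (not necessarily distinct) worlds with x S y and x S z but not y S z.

Enumerating: (w2,w1,w1), (w2,w1,w2), (w2,w1,w4), (w2,w1,w5), (w2,w4,w2), (w2,w4,w4), (w2,w4,w5), (w2,w5,w2), (w2,w5,w4), (w3,w1,w1), (w3,w1,w4), (w3,w1,w6), … and 15 more.
Total: 27.

27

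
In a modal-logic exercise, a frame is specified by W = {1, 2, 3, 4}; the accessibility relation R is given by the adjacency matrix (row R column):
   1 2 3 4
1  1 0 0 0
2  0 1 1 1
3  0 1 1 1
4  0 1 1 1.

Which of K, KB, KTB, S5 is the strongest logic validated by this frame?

Symmetric (axiom B): yes — every pair in R has its reverse in R.
Reflexive (axiom T): yes — every world is R-related to itself.
Euclidean (axiom 5): yes — any two successors of a common world are R-related.
So F validates K, KB, KTB, S5. The strongest is S5.

S5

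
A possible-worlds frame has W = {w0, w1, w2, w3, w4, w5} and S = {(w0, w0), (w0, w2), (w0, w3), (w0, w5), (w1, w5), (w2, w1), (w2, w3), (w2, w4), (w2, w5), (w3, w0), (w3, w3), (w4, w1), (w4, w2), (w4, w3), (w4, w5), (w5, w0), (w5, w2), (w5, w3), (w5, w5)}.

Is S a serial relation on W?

Serial: yes — every world has a successor (e.g. w0 S w0).

Yes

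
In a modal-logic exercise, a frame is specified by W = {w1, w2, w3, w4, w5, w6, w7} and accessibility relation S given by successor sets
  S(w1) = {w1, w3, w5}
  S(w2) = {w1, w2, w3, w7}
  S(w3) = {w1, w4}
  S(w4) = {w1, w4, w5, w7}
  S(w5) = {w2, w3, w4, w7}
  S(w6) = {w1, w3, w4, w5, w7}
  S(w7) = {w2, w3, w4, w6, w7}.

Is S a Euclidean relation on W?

Euclidean: no — w1 S w3 and w1 S w5, but not w3 S w5.

No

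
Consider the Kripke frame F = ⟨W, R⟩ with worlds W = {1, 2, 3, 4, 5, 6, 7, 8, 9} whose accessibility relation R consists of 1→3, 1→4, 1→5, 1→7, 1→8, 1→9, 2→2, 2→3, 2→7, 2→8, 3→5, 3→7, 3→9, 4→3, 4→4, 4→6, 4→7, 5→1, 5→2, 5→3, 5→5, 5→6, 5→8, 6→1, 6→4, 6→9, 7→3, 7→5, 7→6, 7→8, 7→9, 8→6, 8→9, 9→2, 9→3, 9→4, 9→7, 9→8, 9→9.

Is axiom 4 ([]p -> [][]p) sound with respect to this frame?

The schema 4 characterises exactly the transitive frames.
Transitive: no — 1 R 4 and 4 R 6, but not 1 R 6.

No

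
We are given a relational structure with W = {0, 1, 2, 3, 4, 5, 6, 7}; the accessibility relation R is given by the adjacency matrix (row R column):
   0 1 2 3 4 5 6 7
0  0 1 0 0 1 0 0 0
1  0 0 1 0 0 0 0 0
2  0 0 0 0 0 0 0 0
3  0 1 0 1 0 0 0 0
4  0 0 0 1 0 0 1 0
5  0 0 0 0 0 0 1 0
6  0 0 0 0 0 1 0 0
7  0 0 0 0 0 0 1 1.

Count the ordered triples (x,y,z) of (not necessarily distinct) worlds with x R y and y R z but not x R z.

Enumerating: (0,1,2), (0,4,3), (0,4,6), (3,1,2), (4,3,1), (4,6,5), (5,6,5), (6,5,6), (7,6,5).

9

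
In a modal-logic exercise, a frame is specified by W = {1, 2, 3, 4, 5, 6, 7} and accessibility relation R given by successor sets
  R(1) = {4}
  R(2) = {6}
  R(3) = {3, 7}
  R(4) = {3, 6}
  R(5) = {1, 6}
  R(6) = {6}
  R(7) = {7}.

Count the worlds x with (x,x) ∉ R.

4

Enumerating: 1, 2, 4, 5.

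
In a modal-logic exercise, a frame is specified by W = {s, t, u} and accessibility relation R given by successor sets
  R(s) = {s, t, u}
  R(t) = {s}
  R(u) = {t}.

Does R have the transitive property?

Transitive: no — t R s and s R u, but not t R u.

No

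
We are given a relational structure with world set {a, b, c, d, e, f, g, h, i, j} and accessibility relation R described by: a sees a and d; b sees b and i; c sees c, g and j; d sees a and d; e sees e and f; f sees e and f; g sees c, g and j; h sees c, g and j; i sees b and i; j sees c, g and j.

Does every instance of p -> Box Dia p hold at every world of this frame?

The schema B characterises exactly the symmetric frames.
Symmetric: no — h R c but not c R h.

No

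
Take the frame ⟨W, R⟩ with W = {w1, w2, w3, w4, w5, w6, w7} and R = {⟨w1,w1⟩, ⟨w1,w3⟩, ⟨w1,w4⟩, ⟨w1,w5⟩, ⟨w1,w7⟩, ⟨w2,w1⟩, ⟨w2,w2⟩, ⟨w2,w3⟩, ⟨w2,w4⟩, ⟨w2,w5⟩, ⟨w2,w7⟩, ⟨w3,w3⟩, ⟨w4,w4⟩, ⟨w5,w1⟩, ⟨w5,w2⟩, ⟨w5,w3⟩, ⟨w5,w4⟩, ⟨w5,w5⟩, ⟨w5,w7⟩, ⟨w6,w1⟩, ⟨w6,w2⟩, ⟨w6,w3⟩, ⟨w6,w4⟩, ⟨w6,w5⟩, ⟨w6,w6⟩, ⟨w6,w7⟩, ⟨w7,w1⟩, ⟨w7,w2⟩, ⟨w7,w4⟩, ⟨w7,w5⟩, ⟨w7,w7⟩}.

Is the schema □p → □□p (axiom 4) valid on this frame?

No

The schema 4 characterises exactly the transitive frames.
Transitive: no — w1 R w5 and w5 R w2, but not w1 R w2.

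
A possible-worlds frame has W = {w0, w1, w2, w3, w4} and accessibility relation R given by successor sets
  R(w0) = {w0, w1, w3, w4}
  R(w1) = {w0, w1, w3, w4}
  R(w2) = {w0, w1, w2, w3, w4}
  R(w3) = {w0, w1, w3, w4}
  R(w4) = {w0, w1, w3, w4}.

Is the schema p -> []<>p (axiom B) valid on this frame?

Axiom B corresponds to the accessibility relation being symmetric.
Symmetric: no — w2 R w0 but not w0 R w2.

No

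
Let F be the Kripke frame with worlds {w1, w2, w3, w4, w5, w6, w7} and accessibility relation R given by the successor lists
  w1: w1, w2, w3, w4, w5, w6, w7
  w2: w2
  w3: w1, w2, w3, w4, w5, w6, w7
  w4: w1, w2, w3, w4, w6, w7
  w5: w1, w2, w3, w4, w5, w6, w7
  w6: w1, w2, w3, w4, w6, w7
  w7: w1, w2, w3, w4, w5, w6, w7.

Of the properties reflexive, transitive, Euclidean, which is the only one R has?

Reflexive: yes — every world is R-related to itself.
Transitive: no — w4 R w1 and w1 R w5, but not w4 R w5.
Euclidean: no — w1 R w2 and w1 R w3, but not w2 R w3.
Only reflexive holds.

reflexive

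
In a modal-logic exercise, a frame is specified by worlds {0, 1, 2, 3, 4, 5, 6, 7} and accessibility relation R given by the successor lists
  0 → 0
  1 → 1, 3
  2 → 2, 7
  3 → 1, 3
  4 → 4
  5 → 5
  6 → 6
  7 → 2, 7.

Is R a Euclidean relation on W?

Euclidean: yes — any two successors of a common world are R-related.

Yes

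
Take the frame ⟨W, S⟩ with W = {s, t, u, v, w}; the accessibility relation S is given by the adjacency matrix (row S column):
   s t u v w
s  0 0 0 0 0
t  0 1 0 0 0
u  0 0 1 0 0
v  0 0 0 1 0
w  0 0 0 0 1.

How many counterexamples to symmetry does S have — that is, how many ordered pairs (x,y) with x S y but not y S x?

S is symmetric; there are no such tuples.

0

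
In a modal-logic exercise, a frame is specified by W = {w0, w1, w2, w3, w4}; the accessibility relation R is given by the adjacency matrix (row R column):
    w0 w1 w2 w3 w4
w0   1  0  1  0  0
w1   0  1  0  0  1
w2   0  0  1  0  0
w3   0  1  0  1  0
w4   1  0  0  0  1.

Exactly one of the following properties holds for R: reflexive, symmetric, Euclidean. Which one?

Reflexive: yes — every world is R-related to itself.
Symmetric: no — w0 R w2 but not w2 R w0.
Euclidean: no — w0 R w2 and w0 R w0, but not w2 R w0.
Only reflexive holds.

reflexive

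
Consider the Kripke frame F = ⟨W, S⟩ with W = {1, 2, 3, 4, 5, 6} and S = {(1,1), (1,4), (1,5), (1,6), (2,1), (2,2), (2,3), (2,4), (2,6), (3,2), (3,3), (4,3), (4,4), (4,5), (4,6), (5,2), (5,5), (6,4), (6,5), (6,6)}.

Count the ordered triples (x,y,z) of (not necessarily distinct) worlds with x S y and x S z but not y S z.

Enumerating: (1,4,1), (1,5,1), (1,5,4), (1,5,6), (1,6,1), (2,1,2), (2,1,3), (2,3,1), (2,3,4), (2,3,6), (2,4,1), (2,4,2), … and 13 more.
Total: 25.

25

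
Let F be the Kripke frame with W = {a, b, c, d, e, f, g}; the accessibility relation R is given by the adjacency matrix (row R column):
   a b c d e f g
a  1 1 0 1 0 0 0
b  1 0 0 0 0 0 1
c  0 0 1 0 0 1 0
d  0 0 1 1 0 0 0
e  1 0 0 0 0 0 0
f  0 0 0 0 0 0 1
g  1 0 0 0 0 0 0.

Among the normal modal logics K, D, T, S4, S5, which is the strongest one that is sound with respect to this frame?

Serial (axiom D): yes — every world has a successor (e.g. a R a).
Reflexive (axiom T): no — b is not related to itself.
Transitive (axiom 4): no — a R b and b R g, but not a R g.
Euclidean (axiom 5): no — a R b and a R d, but not b R d.
So F validates K, D; T would additionally require R to be reflexive. The strongest is D.

D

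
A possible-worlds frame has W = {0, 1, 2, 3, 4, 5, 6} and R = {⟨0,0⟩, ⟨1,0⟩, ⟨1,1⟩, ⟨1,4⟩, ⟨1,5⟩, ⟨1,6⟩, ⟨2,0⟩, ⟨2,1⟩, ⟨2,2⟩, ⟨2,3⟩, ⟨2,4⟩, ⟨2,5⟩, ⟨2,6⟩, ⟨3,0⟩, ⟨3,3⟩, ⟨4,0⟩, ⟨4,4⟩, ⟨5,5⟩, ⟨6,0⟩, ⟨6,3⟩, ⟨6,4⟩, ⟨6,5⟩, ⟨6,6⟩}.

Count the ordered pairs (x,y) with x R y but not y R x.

16

Enumerating: (1,0), (1,4), (1,5), (1,6), (2,0), (2,1), (2,3), (2,4), (2,5), (2,6), (3,0), (4,0), (6,0), (6,3), (6,4), (6,5).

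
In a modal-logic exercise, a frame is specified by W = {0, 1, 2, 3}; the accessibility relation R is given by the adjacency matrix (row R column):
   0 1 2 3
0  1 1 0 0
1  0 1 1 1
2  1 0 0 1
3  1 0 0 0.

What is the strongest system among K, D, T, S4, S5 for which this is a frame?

Serial (axiom D): yes — every world has a successor (e.g. 0 R 0).
Reflexive (axiom T): no — 2 is not related to itself.
Transitive (axiom 4): no — 0 R 1 and 1 R 2, but not 0 R 2.
Euclidean (axiom 5): no — 1 R 3 and 1 R 2, but not 3 R 2.
So F validates K, D; T would additionally require R to be reflexive. The strongest is D.

D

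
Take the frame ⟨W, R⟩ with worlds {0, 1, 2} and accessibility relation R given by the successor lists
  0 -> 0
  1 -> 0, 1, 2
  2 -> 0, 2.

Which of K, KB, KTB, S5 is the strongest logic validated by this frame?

Symmetric (axiom B): no — 1 R 0 but not 0 R 1.
Reflexive (axiom T): yes — every world is R-related to itself.
Euclidean (axiom 5): no — 1 R 0 and 1 R 2, but not 0 R 2.
So F validates K; KB would additionally require R to be symmetric. The strongest is K.

K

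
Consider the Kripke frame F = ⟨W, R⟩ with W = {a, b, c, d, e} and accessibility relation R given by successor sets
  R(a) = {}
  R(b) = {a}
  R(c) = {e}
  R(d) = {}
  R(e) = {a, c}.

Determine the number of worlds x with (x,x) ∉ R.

Enumerating: a, b, c, d, e.

5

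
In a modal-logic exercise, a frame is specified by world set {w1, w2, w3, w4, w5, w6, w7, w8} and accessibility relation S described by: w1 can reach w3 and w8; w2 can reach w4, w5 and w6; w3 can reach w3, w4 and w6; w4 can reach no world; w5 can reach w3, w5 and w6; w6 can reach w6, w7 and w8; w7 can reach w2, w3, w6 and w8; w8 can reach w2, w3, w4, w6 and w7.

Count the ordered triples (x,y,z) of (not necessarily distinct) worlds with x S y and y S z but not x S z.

Enumerating: (w1,w3,w4), (w1,w3,w6), (w1,w8,w2), (w1,w8,w4), (w1,w8,w6), (w1,w8,w7), (w2,w5,w3), (w2,w6,w7), (w2,w6,w8), (w3,w6,w7), (w3,w6,w8), (w5,w3,w4), … and 16 more.
Total: 28.

28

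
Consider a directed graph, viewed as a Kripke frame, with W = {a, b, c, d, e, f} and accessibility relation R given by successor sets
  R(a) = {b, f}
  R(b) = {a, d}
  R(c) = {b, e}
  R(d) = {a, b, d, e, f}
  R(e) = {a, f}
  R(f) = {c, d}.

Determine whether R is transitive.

No

Transitive: no — a R b and b R d, but not a R d.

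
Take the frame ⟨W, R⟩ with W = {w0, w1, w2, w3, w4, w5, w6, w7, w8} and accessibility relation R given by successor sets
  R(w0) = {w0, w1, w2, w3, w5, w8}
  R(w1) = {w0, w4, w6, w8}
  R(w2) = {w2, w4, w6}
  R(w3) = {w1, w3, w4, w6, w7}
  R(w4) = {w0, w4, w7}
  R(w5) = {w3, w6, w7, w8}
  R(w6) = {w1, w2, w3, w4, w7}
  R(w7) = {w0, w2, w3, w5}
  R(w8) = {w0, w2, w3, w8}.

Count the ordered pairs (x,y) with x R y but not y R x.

19

Enumerating: (w0,w2), (w0,w3), (w0,w5), (w1,w4), (w1,w8), (w2,w4), (w3,w1), (w3,w4), (w4,w0), (w4,w7), (w5,w3), (w5,w6), … and 7 more.
Total: 19.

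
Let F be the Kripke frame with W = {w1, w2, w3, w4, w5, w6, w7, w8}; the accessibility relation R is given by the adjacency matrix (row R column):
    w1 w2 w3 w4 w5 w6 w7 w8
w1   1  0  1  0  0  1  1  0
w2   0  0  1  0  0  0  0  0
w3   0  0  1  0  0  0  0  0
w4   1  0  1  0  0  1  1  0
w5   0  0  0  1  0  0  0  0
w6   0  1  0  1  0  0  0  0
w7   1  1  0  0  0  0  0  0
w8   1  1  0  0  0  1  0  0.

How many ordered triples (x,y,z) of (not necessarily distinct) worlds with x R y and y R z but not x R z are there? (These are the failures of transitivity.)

Enumerating: (w1,w6,w2), (w1,w6,w4), (w1,w7,w2), (w4,w6,w2), (w4,w6,w4), (w4,w7,w2), (w5,w4,w1), (w5,w4,w3), (w5,w4,w6), (w5,w4,w7), (w6,w2,w3), (w6,w4,w1), … and 11 more.
Total: 23.

23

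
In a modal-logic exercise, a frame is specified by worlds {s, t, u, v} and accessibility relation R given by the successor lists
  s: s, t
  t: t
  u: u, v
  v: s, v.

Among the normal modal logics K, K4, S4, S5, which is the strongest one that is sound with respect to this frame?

K

Transitive (axiom 4): no — u R v and v R s, but not u R s.
Reflexive (axiom T): yes — every world is R-related to itself.
Euclidean (axiom 5): no — s R t and s R s, but not t R s.
So F validates K; K4 would additionally require R to be transitive. The strongest is K.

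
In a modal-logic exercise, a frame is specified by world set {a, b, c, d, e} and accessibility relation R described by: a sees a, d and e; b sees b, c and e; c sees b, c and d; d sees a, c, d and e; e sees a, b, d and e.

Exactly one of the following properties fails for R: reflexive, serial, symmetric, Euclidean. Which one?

Euclidean

Reflexive: yes — every world is R-related to itself.
Serial: yes — every world has a successor (e.g. a R a).
Symmetric: yes — every pair in R has its reverse in R.
Euclidean: no — b R c and b R e, but not c R e.
Only Euclidean fails.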